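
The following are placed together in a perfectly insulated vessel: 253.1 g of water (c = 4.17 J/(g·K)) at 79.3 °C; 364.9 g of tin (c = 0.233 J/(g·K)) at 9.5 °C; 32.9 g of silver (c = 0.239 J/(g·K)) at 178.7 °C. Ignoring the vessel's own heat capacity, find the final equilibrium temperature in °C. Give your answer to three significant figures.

T_f = 74.8 °C

Σ mᵢcᵢ(T − Tᵢ) = 0  ⇒  T = Σ mᵢcᵢTᵢ / Σ mᵢcᵢ
Σ mᵢcᵢ = 253.1×4.17 + 364.9×0.233 + 32.9×0.239 = 1148.3118
Σ mᵢcᵢTᵢ = 1055.427×79.3 + 85.0217×9.5 + 7.8631×178.7 = 85908
T = 85908 / 1148.3118 = 74.81 °C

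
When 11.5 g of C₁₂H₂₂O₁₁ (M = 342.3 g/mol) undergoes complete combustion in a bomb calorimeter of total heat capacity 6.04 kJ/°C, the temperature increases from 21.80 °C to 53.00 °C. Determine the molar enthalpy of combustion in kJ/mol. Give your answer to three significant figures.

ΔH = -5610 kJ/mol

ΔT = 53.00 − 21.80 = 31.20 °C
q_cal = C_cal × ΔT = 6.04 × 31.20 = 188.448 kJ
n = 11.5 / 342.3 = 0.03360 mol
q_rxn = −q_cal = -188.448 kJ
ΔH = -188.448 / 0.03360 = -5609 kJ/mol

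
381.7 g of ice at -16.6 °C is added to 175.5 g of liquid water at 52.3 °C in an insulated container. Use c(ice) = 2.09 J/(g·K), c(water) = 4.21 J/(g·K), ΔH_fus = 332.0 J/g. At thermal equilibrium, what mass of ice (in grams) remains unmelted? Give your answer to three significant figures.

Heat to warm all ice to 0 °C: 381.7×2.09×16.6 = 13243 J
Heat released by water cooling to 0 °C: 175.5×4.21×52.3 = 38642 J
38642 J < 13243 + 381.7×332.0 = 139967.4 J, so not all ice melts; final T = 0 °C.
Heat left for melting: 38642 − 13243 = 25399 J
Mass melted = 25399 / 332.0 = 76.50 g
Ice remaining = 381.7 − 76.50 = 305.20 g

m_ice remaining = 305 g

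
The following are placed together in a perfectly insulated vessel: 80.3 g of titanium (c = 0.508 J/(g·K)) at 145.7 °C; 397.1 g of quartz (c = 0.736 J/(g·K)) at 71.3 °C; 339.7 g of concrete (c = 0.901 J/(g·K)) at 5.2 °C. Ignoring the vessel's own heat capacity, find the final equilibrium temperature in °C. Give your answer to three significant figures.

T_f = 44.4 °C

Σ mᵢcᵢ(T − Tᵢ) = 0  ⇒  T = Σ mᵢcᵢTᵢ / Σ mᵢcᵢ
Σ mᵢcᵢ = 80.3×0.508 + 397.1×0.736 + 339.7×0.901 = 639.1277
Σ mᵢcᵢTᵢ = 40.7924×145.7 + 292.2656×71.3 + 306.0697×5.2 = 28374
T = 28374 / 639.1277 = 44.39 °C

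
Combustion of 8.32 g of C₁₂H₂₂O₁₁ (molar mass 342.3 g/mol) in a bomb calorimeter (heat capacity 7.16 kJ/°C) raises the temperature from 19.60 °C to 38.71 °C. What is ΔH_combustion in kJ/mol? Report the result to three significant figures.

ΔH = -5630 kJ/mol

ΔT = 38.71 − 19.60 = 19.11 °C
q_cal = C_cal × ΔT = 7.16 × 19.11 = 136.8276 kJ
n = 8.32 / 342.3 = 0.02431 mol
q_rxn = −q_cal = -136.8276 kJ
ΔH = -136.8276 / 0.02431 = -5628 kJ/mol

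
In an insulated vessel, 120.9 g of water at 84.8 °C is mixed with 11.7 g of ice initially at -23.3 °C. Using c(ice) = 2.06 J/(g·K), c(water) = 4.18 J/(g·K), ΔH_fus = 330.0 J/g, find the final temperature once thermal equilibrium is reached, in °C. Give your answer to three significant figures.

T_f = 69.3 °C

Heat to bring ice to 0 °C and melt it: q₁ = 11.7×2.06×23.3 + 11.7×330.0 = 4422.6 J
Heat the water can supply cooling to 0 °C: 120.9×4.18×84.8 = 42854.7 J > q₁, so all ice melts.
Energy balance: 120.9×4.18×(84.8 − T) = 4422.6 + 11.7×4.18×(T − 0)
505.362(84.8 − T) = 4422.6 + 48.906 T
42854.7 − 4422.6 = 554.268 T
T = 38432.1 / 554.268 = 69.34 °C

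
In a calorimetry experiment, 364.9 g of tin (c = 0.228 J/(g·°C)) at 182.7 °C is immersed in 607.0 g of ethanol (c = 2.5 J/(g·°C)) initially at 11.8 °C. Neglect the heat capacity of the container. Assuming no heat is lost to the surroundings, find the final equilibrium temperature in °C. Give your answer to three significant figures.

Heat lost by tin = heat gained by ethanol.
(364.9)(0.228)(182.7 − T) = (607.0)(2.5)(T − 11.8)
83.1972 (182.7 − T) = 1517.5 (T − 11.8)
15200 − 83.1972 T = 1517.5 T − 17907
33107 = 1600.6972 T
T = 20.68 °C

T_f = 20.7 °C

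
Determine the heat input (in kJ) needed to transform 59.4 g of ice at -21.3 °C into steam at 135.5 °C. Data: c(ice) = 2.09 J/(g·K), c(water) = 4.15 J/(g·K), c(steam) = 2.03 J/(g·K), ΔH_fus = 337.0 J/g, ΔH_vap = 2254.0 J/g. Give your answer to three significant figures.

q = 185 kJ

q1 (heat ice -21.3→0.0 °C): 59.4 × 2.09 × 21.3 = 2644 J
q2 (melt at 0 °C): 59.4 × 337.0 = 20018 J
q3 (heat water 0.0→100.0 °C): 59.4 × 4.15 × 100.0 = 24651 J
q4 (vaporize at 100 °C): 59.4 × 2254.0 = 133888 J
q5 (heat steam 100.0→135.5 °C): 59.4 × 2.03 × 35.5 = 4281 J
Total: 2644 + 20018 + 24651 + 133888 + 4281 = 185482 J = 185 kJ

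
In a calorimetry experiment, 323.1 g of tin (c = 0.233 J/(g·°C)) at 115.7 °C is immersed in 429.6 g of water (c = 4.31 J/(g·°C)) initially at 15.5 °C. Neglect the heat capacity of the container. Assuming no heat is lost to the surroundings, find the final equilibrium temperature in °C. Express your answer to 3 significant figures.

T_f = 19.4 °C

Heat lost by tin = heat gained by water.
(323.1)(0.233)(115.7 − T) = (429.6)(4.31)(T − 15.5)
75.2823 (115.7 − T) = 1851.576 (T − 15.5)
8710.2 − 75.2823 T = 1851.576 T − 28699
37409.2 = 1926.8583 T
T = 19.41 °C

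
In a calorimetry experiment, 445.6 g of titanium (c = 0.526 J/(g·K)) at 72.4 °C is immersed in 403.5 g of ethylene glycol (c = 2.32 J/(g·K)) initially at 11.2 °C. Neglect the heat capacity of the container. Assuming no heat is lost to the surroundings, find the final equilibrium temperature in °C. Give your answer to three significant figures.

Heat lost by titanium = heat gained by ethylene glycol.
(445.6)(0.526)(72.4 − T) = (403.5)(2.32)(T − 11.2)
234.3856 (72.4 − T) = 936.12 (T − 11.2)
16970 − 234.3856 T = 936.12 T − 10485
27455 = 1170.5056 T
T = 23.46 °C

T_f = 23.5 °C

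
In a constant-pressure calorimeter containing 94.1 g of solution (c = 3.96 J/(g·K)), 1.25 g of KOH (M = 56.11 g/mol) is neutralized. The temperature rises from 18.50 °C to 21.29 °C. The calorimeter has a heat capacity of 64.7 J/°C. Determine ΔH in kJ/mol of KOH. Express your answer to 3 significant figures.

|ΔT| = |21.29 − 18.50| = 2.79 °C
|q_surr| = (94.1 × 3.96 + 64.7) × 2.79 = 437.336 × 2.79 = 1220 J
n(KOH) = 1.25 / 56.11 = 0.02228 mol
Temperature rose, so q_rxn = −|q_surr| = -1.220 kJ
ΔH = q_rxn / n = -54.76 kJ/mol

ΔH = -54.8 kJ/mol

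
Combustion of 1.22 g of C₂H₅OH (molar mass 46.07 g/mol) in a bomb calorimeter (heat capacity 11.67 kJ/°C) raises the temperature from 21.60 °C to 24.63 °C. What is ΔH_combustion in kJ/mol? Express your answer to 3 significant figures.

ΔH = -1340 kJ/mol

ΔT = 24.63 − 21.60 = 3.03 °C
q_cal = C_cal × ΔT = 11.67 × 3.03 = 35.3601 kJ
n = 1.22 / 46.07 = 0.02648 mol
q_rxn = −q_cal = -35.3601 kJ
ΔH = -35.3601 / 0.02648 = -1335 kJ/mol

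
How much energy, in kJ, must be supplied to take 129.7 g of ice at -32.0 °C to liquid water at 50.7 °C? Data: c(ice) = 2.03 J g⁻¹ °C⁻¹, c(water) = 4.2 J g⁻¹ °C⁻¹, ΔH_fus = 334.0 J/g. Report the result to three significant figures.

q1 (heat ice -32.0→0.0 °C): 129.7 × 2.03 × 32.0 = 8425 J
q2 (melt at 0 °C): 129.7 × 334.0 = 43320 J
q3 (heat water 0.0→50.7 °C): 129.7 × 4.2 × 50.7 = 27618 J
Total: 8425 + 43320 + 27618 = 79363 J = 79.4 kJ

q = 79.4 kJ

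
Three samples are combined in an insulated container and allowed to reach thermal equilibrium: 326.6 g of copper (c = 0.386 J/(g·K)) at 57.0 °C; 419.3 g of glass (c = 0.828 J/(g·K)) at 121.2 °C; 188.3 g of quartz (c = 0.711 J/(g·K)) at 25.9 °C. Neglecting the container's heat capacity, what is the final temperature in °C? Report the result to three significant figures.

Σ mᵢcᵢ(T − Tᵢ) = 0  ⇒  T = Σ mᵢcᵢTᵢ / Σ mᵢcᵢ
Σ mᵢcᵢ = 326.6×0.386 + 419.3×0.828 + 188.3×0.711 = 607.1293
Σ mᵢcᵢTᵢ = 126.0676×57.0 + 347.1804×121.2 + 133.8813×25.9 = 52732
T = 52732 / 607.1293 = 86.85 °C

T_f = 86.9 °C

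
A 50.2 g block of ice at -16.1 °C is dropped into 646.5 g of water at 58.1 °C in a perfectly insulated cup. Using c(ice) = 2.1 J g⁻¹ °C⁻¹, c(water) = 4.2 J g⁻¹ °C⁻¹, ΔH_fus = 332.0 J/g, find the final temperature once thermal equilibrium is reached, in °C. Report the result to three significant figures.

Heat to bring ice to 0 °C and melt it: q₁ = 50.2×2.1×16.1 + 50.2×332.0 = 18364 J
Heat the water can supply cooling to 0 °C: 646.5×4.2×58.1 = 157759 J > q₁, so all ice melts.
Energy balance: 646.5×4.2×(58.1 − T) = 18364 + 50.2×4.2×(T − 0)
2715.3(58.1 − T) = 18364 + 210.84 T
157759 − 18364 = 2926.14 T
T = 139395 / 2926.14 = 47.64 °C

T_f = 47.6 °C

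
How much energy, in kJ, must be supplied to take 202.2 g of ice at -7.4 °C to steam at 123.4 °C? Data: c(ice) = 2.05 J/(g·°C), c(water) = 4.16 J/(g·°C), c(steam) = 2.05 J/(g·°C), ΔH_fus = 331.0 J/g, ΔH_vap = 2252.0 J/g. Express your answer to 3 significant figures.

q = 619 kJ

q1 (heat ice -7.4→0.0 °C): 202.2 × 2.05 × 7.4 = 3067 J
q2 (melt at 0 °C): 202.2 × 331.0 = 66928 J
q3 (heat water 0.0→100.0 °C): 202.2 × 4.16 × 100.0 = 84115 J
q4 (vaporize at 100 °C): 202.2 × 2252.0 = 455354 J
q5 (heat steam 100.0→123.4 °C): 202.2 × 2.05 × 23.4 = 9700 J
Total: 3067 + 66928 + 84115 + 455354 + 9700 = 619164 J = 619 kJ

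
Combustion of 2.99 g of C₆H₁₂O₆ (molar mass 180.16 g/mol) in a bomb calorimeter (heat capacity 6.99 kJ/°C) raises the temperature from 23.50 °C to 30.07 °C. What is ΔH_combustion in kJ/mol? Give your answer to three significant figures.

ΔT = 30.07 − 23.50 = 6.57 °C
q_cal = C_cal × ΔT = 6.99 × 6.57 = 45.9243 kJ
n = 2.99 / 180.16 = 0.01660 mol
q_rxn = −q_cal = -45.9243 kJ
ΔH = -45.9243 / 0.01660 = -2767 kJ/mol

ΔH = -2770 kJ/mol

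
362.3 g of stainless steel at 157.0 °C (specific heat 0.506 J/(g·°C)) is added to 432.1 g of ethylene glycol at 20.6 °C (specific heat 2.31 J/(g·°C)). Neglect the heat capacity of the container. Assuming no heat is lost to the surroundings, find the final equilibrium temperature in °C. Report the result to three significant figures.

T_f = 41.8 °C

Heat lost by stainless steel = heat gained by ethylene glycol.
(362.3)(0.506)(157.0 − T) = (432.1)(2.31)(T − 20.6)
183.3238 (157.0 − T) = 998.151 (T − 20.6)
28782 − 183.3238 T = 998.151 T − 20562
49344 = 1181.4748 T
T = 41.76 °C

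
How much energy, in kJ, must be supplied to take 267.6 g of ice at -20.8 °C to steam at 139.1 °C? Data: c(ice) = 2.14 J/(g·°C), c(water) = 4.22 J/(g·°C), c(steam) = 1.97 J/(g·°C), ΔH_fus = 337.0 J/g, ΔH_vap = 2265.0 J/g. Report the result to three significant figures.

q1 (heat ice -20.8→0.0 °C): 267.6 × 2.14 × 20.8 = 11911 J
q2 (melt at 0 °C): 267.6 × 337.0 = 90181 J
q3 (heat water 0.0→100.0 °C): 267.6 × 4.22 × 100.0 = 112927 J
q4 (vaporize at 100 °C): 267.6 × 2265.0 = 606114 J
q5 (heat steam 100.0→139.1 °C): 267.6 × 1.97 × 39.1 = 20612 J
Total: 11911 + 90181 + 112927 + 606114 + 20612 = 841745 J = 842 kJ

q = 842 kJ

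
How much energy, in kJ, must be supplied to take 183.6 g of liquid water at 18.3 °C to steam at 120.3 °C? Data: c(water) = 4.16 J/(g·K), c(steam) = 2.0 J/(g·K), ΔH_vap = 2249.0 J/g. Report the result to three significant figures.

q1 (heat water 18.3→100.0 °C): 183.6 × 4.16 × 81.7 = 62400 J
q2 (vaporize at 100 °C): 183.6 × 2249.0 = 412916 J
q3 (heat steam 100.0→120.3 °C): 183.6 × 2.0 × 20.3 = 7454 J
Total: 62400 + 412916 + 7454 = 482770 J = 483 kJ

q = 483 kJ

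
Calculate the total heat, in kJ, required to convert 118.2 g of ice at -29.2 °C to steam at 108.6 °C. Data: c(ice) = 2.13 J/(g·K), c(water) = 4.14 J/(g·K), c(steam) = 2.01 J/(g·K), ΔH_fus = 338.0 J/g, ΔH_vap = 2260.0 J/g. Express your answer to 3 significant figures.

q = 365 kJ

q1 (heat ice -29.2→0.0 °C): 118.2 × 2.13 × 29.2 = 7352 J
q2 (melt at 0 °C): 118.2 × 338.0 = 39952 J
q3 (heat water 0.0→100.0 °C): 118.2 × 4.14 × 100.0 = 48935 J
q4 (vaporize at 100 °C): 118.2 × 2260.0 = 267132 J
q5 (heat steam 100.0→108.6 °C): 118.2 × 2.01 × 8.6 = 2043 J
Total: 7352 + 39952 + 48935 + 267132 + 2043 = 365414 J = 365 kJ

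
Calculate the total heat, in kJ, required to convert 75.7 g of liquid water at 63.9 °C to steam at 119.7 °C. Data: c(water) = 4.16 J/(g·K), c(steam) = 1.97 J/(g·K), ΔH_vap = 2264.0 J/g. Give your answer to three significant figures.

q1 (heat water 63.9→100.0 °C): 75.7 × 4.16 × 36.1 = 11368 J
q2 (vaporize at 100 °C): 75.7 × 2264.0 = 171385 J
q3 (heat steam 100.0→119.7 °C): 75.7 × 1.97 × 19.7 = 2938 J
Total: 11368 + 171385 + 2938 = 185691 J = 186 kJ

q = 186 kJ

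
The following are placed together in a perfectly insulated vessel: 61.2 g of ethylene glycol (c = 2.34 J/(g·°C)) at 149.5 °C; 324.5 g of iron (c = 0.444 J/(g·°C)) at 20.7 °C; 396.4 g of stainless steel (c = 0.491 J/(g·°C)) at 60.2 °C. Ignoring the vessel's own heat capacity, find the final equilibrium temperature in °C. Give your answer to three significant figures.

Σ mᵢcᵢ(T − Tᵢ) = 0  ⇒  T = Σ mᵢcᵢTᵢ / Σ mᵢcᵢ
Σ mᵢcᵢ = 61.2×2.34 + 324.5×0.444 + 396.4×0.491 = 481.9184
Σ mᵢcᵢTᵢ = 143.208×149.5 + 144.078×20.7 + 194.6324×60.2 = 36109
T = 36109 / 481.9184 = 74.93 °C

T_f = 74.9 °C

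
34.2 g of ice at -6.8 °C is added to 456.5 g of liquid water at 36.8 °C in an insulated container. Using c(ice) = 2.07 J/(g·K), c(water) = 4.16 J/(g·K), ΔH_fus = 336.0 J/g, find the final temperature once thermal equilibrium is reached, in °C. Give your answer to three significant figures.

T_f = 28.4 °C

Heat to bring ice to 0 °C and melt it: q₁ = 34.2×2.07×6.8 + 34.2×336.0 = 11973 J
Heat the water can supply cooling to 0 °C: 456.5×4.16×36.8 = 69884.7 J > q₁, so all ice melts.
Energy balance: 456.5×4.16×(36.8 − T) = 11973 + 34.2×4.16×(T − 0)
1899.04(36.8 − T) = 11973 + 142.272 T
69884.7 − 11973 = 2041.312 T
T = 57911.7 / 2041.312 = 28.37 °C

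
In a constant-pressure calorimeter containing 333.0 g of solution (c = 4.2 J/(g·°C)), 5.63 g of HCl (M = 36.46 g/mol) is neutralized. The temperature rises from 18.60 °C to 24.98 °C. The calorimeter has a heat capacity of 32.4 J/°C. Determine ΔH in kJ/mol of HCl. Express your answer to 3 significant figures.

|ΔT| = |24.98 − 18.60| = 6.38 °C
|q_surr| = (333.0 × 4.2 + 32.4) × 6.38 = 1431.0 × 6.38 = 9130 J
n(HCl) = 5.63 / 36.46 = 0.1544 mol
Temperature rose, so q_rxn = −|q_surr| = -9.130 kJ
ΔH = q_rxn / n = -59.13 kJ/mol

ΔH = -59.1 kJ/mol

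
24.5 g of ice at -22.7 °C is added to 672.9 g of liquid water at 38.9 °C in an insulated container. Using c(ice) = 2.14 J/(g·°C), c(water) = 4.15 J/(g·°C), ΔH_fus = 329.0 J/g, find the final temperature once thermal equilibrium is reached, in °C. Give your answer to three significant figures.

T_f = 34.3 °C

Heat to bring ice to 0 °C and melt it: q₁ = 24.5×2.14×22.7 + 24.5×329.0 = 9250.7 J
Heat the water can supply cooling to 0 °C: 672.9×4.15×38.9 = 108630 J > q₁, so all ice melts.
Energy balance: 672.9×4.15×(38.9 − T) = 9250.7 + 24.5×4.15×(T − 0)
2792.535(38.9 − T) = 9250.7 + 101.675 T
108630 − 9250.7 = 2894.210 T
T = 99379.3 / 2894.210 = 34.34 °C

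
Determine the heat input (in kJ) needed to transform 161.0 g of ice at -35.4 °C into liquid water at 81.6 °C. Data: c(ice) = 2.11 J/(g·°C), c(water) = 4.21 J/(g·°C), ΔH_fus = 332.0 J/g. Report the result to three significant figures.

q = 121 kJ

q1 (heat ice -35.4→0.0 °C): 161.0 × 2.11 × 35.4 = 12026 J
q2 (melt at 0 °C): 161.0 × 332.0 = 53452 J
q3 (heat water 0.0→81.6 °C): 161.0 × 4.21 × 81.6 = 55309 J
Total: 12026 + 53452 + 55309 = 120787 J = 121 kJ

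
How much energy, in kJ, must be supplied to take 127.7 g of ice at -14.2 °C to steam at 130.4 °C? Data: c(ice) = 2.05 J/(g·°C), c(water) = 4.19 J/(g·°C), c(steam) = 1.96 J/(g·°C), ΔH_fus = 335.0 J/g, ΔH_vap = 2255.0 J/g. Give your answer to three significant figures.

q1 (heat ice -14.2→0.0 °C): 127.7 × 2.05 × 14.2 = 3717 J
q2 (melt at 0 °C): 127.7 × 335.0 = 42780 J
q3 (heat water 0.0→100.0 °C): 127.7 × 4.19 × 100.0 = 53506 J
q4 (vaporize at 100 °C): 127.7 × 2255.0 = 287964 J
q5 (heat steam 100.0→130.4 °C): 127.7 × 1.96 × 30.4 = 7609 J
Total: 3717 + 42780 + 53506 + 287964 + 7609 = 395576 J = 396 kJ

q = 396 kJ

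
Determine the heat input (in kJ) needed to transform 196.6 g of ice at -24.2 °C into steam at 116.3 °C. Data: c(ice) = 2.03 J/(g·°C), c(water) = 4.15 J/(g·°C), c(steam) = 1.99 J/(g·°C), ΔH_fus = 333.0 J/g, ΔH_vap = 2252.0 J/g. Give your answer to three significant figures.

q = 606 kJ

q1 (heat ice -24.2→0.0 °C): 196.6 × 2.03 × 24.2 = 9658 J
q2 (melt at 0 °C): 196.6 × 333.0 = 65468 J
q3 (heat water 0.0→100.0 °C): 196.6 × 4.15 × 100.0 = 81589 J
q4 (vaporize at 100 °C): 196.6 × 2252.0 = 442743 J
q5 (heat steam 100.0→116.3 °C): 196.6 × 1.99 × 16.3 = 6377 J
Total: 9658 + 65468 + 81589 + 442743 + 6377 = 605835 J = 606 kJ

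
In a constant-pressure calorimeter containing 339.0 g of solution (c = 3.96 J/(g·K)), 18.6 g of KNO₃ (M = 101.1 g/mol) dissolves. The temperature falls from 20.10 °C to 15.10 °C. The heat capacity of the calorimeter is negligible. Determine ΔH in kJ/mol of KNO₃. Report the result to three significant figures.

ΔH = 36.5 kJ/mol

|ΔT| = |15.10 − 20.10| = 5.00 °C
|q_surr| = (339.0 × 3.96) × 5.00 = 1342.44 × 5.00 = 6712 J
n(KNO₃) = 18.6 / 101.1 = 0.1840 mol
Temperature fell, so q_rxn = +|q_surr| = 6.712 kJ
ΔH = q_rxn / n = 36.48 kJ/mol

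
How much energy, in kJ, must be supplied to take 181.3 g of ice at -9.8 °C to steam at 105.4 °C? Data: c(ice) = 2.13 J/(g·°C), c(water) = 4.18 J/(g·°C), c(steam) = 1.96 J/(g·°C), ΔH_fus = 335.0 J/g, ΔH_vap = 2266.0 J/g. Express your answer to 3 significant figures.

q = 553 kJ

q1 (heat ice -9.8→0.0 °C): 181.3 × 2.13 × 9.8 = 3784 J
q2 (melt at 0 °C): 181.3 × 335.0 = 60736 J
q3 (heat water 0.0→100.0 °C): 181.3 × 4.18 × 100.0 = 75783 J
q4 (vaporize at 100 °C): 181.3 × 2266.0 = 410826 J
q5 (heat steam 100.0→105.4 °C): 181.3 × 1.96 × 5.4 = 1919 J
Total: 3784 + 60736 + 75783 + 410826 + 1919 = 553048 J = 553 kJ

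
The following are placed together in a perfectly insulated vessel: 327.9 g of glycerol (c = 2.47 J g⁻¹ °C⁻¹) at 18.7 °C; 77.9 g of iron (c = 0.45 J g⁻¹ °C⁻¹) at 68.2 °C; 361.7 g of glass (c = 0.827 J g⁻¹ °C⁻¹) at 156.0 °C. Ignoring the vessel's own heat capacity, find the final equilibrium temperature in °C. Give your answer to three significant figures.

Σ mᵢcᵢ(T − Tᵢ) = 0  ⇒  T = Σ mᵢcᵢTᵢ / Σ mᵢcᵢ
Σ mᵢcᵢ = 327.9×2.47 + 77.9×0.45 + 361.7×0.827 = 1144.0939
Σ mᵢcᵢTᵢ = 809.913×18.7 + 35.055×68.2 + 299.1259×156.0 = 64200
T = 64200 / 1144.0939 = 56.11 °C

T_f = 56.1 °C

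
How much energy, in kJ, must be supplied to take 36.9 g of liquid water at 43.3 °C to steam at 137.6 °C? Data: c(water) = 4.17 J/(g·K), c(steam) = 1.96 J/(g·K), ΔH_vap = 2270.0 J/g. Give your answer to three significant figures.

q1 (heat water 43.3→100.0 °C): 36.9 × 4.17 × 56.7 = 8725 J
q2 (vaporize at 100 °C): 36.9 × 2270.0 = 83763 J
q3 (heat steam 100.0→137.6 °C): 36.9 × 1.96 × 37.6 = 2719 J
Total: 8725 + 83763 + 2719 = 95207 J = 95.2 kJ

q = 95.2 kJ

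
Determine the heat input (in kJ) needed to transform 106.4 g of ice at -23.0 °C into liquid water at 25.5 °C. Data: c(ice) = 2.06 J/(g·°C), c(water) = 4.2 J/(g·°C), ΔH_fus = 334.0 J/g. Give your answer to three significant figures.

q1 (heat ice -23.0→0.0 °C): 106.4 × 2.06 × 23.0 = 5041 J
q2 (melt at 0 °C): 106.4 × 334.0 = 35538 J
q3 (heat water 0.0→25.5 °C): 106.4 × 4.2 × 25.5 = 11395 J
Total: 5041 + 35538 + 11395 = 51974 J = 52.0 kJ

q = 52.0 kJ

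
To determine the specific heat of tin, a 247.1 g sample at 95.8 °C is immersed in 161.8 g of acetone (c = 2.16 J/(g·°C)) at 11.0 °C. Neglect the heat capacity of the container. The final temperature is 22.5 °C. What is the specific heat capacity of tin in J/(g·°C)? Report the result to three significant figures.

q_gained = (161.8 × 2.16) × (22.5 − 11.0) = 4019 J
q_lost = 247.1 × c × (95.8 − 22.5) = 18112.43 c
Set equal: c = 4019 / 18112.43 = 0.222 J/(g·°C)

c = 0.222 J/(g·°C)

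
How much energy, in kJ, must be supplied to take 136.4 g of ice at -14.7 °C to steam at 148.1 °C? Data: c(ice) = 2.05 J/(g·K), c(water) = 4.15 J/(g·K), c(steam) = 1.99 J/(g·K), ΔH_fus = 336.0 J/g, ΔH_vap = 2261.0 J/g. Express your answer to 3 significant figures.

q1 (heat ice -14.7→0.0 °C): 136.4 × 2.05 × 14.7 = 4110 J
q2 (melt at 0 °C): 136.4 × 336.0 = 45830 J
q3 (heat water 0.0→100.0 °C): 136.4 × 4.15 × 100.0 = 56606 J
q4 (vaporize at 100 °C): 136.4 × 2261.0 = 308400 J
q5 (heat steam 100.0→148.1 °C): 136.4 × 1.99 × 48.1 = 13056 J
Total: 4110 + 45830 + 56606 + 308400 + 13056 = 428002 J = 428 kJ

q = 428 kJ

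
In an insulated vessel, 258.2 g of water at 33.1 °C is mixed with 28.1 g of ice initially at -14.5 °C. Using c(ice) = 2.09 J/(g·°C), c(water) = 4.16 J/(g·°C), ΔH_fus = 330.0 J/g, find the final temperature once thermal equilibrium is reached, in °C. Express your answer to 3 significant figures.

T_f = 21.4 °C

Heat to bring ice to 0 °C and melt it: q₁ = 28.1×2.09×14.5 + 28.1×330.0 = 10125 J
Heat the water can supply cooling to 0 °C: 258.2×4.16×33.1 = 35553.1 J > q₁, so all ice melts.
Energy balance: 258.2×4.16×(33.1 − T) = 10125 + 28.1×4.16×(T − 0)
1074.112(33.1 − T) = 10125 + 116.896 T
35553.1 − 10125 = 1191.008 T
T = 25428.1 / 1191.008 = 21.35 °C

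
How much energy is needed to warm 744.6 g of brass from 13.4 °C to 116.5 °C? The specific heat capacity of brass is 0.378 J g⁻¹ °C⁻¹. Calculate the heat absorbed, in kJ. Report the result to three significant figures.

q = m c ΔT = 744.6 × 0.378 × (116.5 − 13.4)
q = 744.6 × 0.378 × 103.1 = 29020 J = 29.0 kJ

q = 29.0 kJ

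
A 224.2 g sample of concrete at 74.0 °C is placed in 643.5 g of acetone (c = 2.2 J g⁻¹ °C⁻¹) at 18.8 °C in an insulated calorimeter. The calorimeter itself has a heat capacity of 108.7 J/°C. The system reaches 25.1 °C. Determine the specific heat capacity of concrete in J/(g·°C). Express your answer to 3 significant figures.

c = 0.876 J/(g·°C)

q_gained = (643.5 × 2.2 + 108.7) × (25.1 − 18.8) = 9604 J
q_lost = 224.2 × c × (74.0 − 25.1) = 10963.38 c
Set equal: c = 9604 / 10963.38 = 0.876 J/(g·°C)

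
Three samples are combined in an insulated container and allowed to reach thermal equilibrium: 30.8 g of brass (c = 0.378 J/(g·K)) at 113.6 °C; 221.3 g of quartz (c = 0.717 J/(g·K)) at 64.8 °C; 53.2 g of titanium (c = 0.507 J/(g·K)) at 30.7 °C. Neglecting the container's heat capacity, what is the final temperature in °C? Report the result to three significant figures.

Σ mᵢcᵢ(T − Tᵢ) = 0  ⇒  T = Σ mᵢcᵢTᵢ / Σ mᵢcᵢ
Σ mᵢcᵢ = 30.8×0.378 + 221.3×0.717 + 53.2×0.507 = 197.2869
Σ mᵢcᵢTᵢ = 11.6424×113.6 + 158.6721×64.8 + 26.9724×30.7 = 12433
T = 12433 / 197.2869 = 63.02 °C

T_f = 63.0 °C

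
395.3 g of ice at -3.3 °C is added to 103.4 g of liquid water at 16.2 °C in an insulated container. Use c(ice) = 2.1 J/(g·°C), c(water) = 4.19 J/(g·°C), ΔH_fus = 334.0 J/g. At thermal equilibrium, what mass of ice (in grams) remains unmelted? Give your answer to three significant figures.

m_ice remaining = 382 g

Heat to warm all ice to 0 °C: 395.3×2.1×3.3 = 2739.4 J
Heat released by water cooling to 0 °C: 103.4×4.19×16.2 = 7018.6 J
7018.6 J < 2739.4 + 395.3×334.0 = 134769.6 J, so not all ice melts; final T = 0 °C.
Heat left for melting: 7018.6 − 2739.4 = 4279.2 J
Mass melted = 4279.2 / 334.0 = 12.81 g
Ice remaining = 395.3 − 12.81 = 382.49 g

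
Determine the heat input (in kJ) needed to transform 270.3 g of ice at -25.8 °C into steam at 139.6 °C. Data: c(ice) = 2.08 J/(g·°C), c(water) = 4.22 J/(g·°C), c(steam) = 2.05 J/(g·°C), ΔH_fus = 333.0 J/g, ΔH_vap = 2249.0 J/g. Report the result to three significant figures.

q = 848 kJ

q1 (heat ice -25.8→0.0 °C): 270.3 × 2.08 × 25.8 = 14505 J
q2 (melt at 0 °C): 270.3 × 333.0 = 90010 J
q3 (heat water 0.0→100.0 °C): 270.3 × 4.22 × 100.0 = 114067 J
q4 (vaporize at 100 °C): 270.3 × 2249.0 = 607905 J
q5 (heat steam 100.0→139.6 °C): 270.3 × 2.05 × 39.6 = 21943 J
Total: 14505 + 90010 + 114067 + 607905 + 21943 = 848430 J = 848 kJ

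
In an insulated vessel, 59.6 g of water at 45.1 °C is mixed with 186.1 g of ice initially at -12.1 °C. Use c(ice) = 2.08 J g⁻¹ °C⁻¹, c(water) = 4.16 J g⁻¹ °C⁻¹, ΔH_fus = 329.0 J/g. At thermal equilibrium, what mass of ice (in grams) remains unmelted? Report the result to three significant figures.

Heat to warm all ice to 0 °C: 186.1×2.08×12.1 = 4683.8 J
Heat released by water cooling to 0 °C: 59.6×4.16×45.1 = 11182 J
11182 J < 4683.8 + 186.1×329.0 = 65910.7 J, so not all ice melts; final T = 0 °C.
Heat left for melting: 11182 − 4683.8 = 6498.2 J
Mass melted = 6498.2 / 329.0 = 19.75 g
Ice remaining = 186.1 − 19.75 = 166.35 g

m_ice remaining = 166 g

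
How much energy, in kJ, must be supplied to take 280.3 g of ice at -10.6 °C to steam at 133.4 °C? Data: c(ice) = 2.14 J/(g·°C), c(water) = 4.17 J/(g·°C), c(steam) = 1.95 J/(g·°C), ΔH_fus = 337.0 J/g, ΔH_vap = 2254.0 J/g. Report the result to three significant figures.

q1 (heat ice -10.6→0.0 °C): 280.3 × 2.14 × 10.6 = 6358 J
q2 (melt at 0 °C): 280.3 × 337.0 = 94461 J
q3 (heat water 0.0→100.0 °C): 280.3 × 4.17 × 100.0 = 116885 J
q4 (vaporize at 100 °C): 280.3 × 2254.0 = 631796 J
q5 (heat steam 100.0→133.4 °C): 280.3 × 1.95 × 33.4 = 18256 J
Total: 6358 + 94461 + 116885 + 631796 + 18256 = 867756 J = 868 kJ

q = 868 kJ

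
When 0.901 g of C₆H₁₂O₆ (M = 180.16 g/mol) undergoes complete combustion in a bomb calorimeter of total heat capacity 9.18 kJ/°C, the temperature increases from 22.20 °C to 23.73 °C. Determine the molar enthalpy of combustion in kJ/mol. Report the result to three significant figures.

ΔH = -2810 kJ/mol

ΔT = 23.73 − 22.20 = 1.53 °C
q_cal = C_cal × ΔT = 9.18 × 1.53 = 14.0454 kJ
n = 0.901 / 180.16 = 0.005001 mol
q_rxn = −q_cal = -14.0454 kJ
ΔH = -14.0454 / 0.005001 = -2809 kJ/mol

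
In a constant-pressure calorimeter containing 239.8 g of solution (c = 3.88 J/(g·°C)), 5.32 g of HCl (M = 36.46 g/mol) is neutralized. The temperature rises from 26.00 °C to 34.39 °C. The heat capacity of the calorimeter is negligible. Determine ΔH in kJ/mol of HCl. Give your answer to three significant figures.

|ΔT| = |34.39 − 26.00| = 8.39 °C
|q_surr| = (239.8 × 3.88) × 8.39 = 930.424 × 8.39 = 7806 J
n(HCl) = 5.32 / 36.46 = 0.1459 mol
Temperature rose, so q_rxn = −|q_surr| = -7.806 kJ
ΔH = q_rxn / n = -53.50 kJ/mol

ΔH = -53.5 kJ/mol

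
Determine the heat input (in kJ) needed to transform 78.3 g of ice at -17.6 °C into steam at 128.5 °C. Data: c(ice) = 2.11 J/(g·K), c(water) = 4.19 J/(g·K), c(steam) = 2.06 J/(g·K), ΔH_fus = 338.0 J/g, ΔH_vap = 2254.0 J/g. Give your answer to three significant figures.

q1 (heat ice -17.6→0.0 °C): 78.3 × 2.11 × 17.6 = 2908 J
q2 (melt at 0 °C): 78.3 × 338.0 = 26465 J
q3 (heat water 0.0→100.0 °C): 78.3 × 4.19 × 100.0 = 32808 J
q4 (vaporize at 100 °C): 78.3 × 2254.0 = 176488 J
q5 (heat steam 100.0→128.5 °C): 78.3 × 2.06 × 28.5 = 4597 J
Total: 2908 + 26465 + 32808 + 176488 + 4597 = 243266 J = 243 kJ

q = 243 kJ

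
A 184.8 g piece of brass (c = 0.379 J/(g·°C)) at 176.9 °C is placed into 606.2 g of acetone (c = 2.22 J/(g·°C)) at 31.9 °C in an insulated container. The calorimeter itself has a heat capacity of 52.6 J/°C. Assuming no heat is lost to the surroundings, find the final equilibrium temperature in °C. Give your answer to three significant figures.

Heat lost by brass = heat gained by acetone + calorimeter.
(184.8)(0.379)(176.9 − T) = [(606.2)(2.22) + 52.6](T − 31.9)
70.0392 (176.9 − T) = 1398.364 (T − 31.9)
12390 − 70.0392 T = 1398.364 T − 44608
56998 = 1468.4032 T
T = 38.82 °C

T_f = 38.8 °C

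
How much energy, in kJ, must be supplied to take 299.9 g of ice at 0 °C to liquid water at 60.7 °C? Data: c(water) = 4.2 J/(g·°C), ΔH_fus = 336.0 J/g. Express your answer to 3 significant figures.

q = 177 kJ

q1 (melt at 0 °C): 299.9 × 336.0 = 100766 J
q2 (heat water 0.0→60.7 °C): 299.9 × 4.2 × 60.7 = 76457 J
Total: 100766 + 76457 = 177223 J = 177 kJ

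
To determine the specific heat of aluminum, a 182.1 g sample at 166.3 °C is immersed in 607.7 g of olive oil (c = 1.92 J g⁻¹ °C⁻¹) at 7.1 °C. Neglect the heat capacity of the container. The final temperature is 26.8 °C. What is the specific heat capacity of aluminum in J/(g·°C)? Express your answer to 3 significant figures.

c = 0.905 J/(g·°C)

q_gained = (607.7 × 1.92) × (26.8 − 7.1) = 22990 J
q_lost = 182.1 × c × (166.3 − 26.8) = 25402.95 c
Set equal: c = 22990 / 25402.95 = 0.905 J/(g·°C)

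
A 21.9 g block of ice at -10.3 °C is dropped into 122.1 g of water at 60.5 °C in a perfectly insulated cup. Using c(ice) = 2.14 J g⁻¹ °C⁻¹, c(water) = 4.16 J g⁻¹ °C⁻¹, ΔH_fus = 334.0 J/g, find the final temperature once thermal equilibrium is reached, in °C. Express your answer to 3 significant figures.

T_f = 38.3 °C

Heat to bring ice to 0 °C and melt it: q₁ = 21.9×2.14×10.3 + 21.9×334.0 = 7797.3 J
Heat the water can supply cooling to 0 °C: 122.1×4.16×60.5 = 30730.1 J > q₁, so all ice melts.
Energy balance: 122.1×4.16×(60.5 − T) = 7797.3 + 21.9×4.16×(T − 0)
507.936(60.5 − T) = 7797.3 + 91.104 T
30730.1 − 7797.3 = 599.040 T
T = 22932.8 / 599.040 = 38.28 °C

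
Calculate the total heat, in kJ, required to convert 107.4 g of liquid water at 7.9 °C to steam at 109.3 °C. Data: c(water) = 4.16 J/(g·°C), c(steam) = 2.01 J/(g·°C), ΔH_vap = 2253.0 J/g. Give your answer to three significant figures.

q1 (heat water 7.9→100.0 °C): 107.4 × 4.16 × 92.1 = 41149 J
q2 (vaporize at 100 °C): 107.4 × 2253.0 = 241972 J
q3 (heat steam 100.0→109.3 °C): 107.4 × 2.01 × 9.3 = 2008 J
Total: 41149 + 241972 + 2008 = 285129 J = 285 kJ

q = 285 kJ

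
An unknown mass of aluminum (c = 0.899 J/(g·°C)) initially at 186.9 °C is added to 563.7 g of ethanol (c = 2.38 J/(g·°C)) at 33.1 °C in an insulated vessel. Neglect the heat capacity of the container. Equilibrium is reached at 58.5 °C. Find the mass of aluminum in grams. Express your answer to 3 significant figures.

m = 295 g

q_gained = (563.7 × 2.38) × (58.5 − 33.1) = 34080 J
q_lost = m × 0.899 × (186.9 − 58.5) = 115.4316 m
m = 34080 / 115.4316 = 295 g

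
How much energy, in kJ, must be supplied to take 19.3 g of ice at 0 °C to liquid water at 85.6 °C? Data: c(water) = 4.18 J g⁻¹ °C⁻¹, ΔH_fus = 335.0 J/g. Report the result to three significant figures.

q1 (melt at 0 °C): 19.3 × 335.0 = 6466 J
q2 (heat water 0.0→85.6 °C): 19.3 × 4.18 × 85.6 = 6906 J
Total: 6466 + 6906 = 13372 J = 13.4 kJ

q = 13.4 kJ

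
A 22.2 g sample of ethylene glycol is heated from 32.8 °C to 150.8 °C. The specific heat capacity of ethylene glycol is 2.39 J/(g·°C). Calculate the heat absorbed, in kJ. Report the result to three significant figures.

q = m c ΔT = 22.2 × 2.39 × (150.8 − 32.8)
q = 22.2 × 2.39 × 118.0 = 6261 J = 6.26 kJ

q = 6.26 kJ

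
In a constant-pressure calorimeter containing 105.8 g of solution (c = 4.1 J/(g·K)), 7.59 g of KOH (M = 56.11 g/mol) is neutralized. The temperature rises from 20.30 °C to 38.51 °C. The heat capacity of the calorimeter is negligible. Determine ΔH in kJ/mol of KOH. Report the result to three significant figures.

|ΔT| = |38.51 − 20.30| = 18.21 °C
|q_surr| = (105.8 × 4.1) × 18.21 = 433.78 × 18.21 = 7899 J
n(KOH) = 7.59 / 56.11 = 0.1353 mol
Temperature rose, so q_rxn = −|q_surr| = -7.899 kJ
ΔH = q_rxn / n = -58.38 kJ/mol

ΔH = -58.4 kJ/mol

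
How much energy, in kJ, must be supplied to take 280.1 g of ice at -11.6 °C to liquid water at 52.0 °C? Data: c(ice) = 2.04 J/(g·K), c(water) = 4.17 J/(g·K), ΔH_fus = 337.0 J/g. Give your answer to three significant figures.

q = 162 kJ

q1 (heat ice -11.6→0.0 °C): 280.1 × 2.04 × 11.6 = 6628 J
q2 (melt at 0 °C): 280.1 × 337.0 = 94394 J
q3 (heat water 0.0→52.0 °C): 280.1 × 4.17 × 52.0 = 60737 J
Total: 6628 + 94394 + 60737 = 161759 J = 162 kJ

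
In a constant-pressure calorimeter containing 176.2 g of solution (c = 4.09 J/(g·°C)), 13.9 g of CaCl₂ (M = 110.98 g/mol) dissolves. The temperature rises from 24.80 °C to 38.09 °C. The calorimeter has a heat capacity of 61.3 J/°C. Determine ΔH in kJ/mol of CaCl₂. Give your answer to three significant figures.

|ΔT| = |38.09 − 24.80| = 13.29 °C
|q_surr| = (176.2 × 4.09 + 61.3) × 13.29 = 781.958 × 13.29 = 10390 J
n(CaCl₂) = 13.9 / 110.98 = 0.1252 mol
Temperature rose, so q_rxn = −|q_surr| = -10.39 kJ
ΔH = q_rxn / n = -82.99 kJ/mol

ΔH = -83.0 kJ/mol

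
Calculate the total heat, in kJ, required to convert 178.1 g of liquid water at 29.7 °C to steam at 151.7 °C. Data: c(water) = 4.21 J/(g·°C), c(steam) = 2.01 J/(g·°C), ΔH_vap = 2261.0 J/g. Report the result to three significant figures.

q = 474 kJ

q1 (heat water 29.7→100.0 °C): 178.1 × 4.21 × 70.3 = 52711 J
q2 (vaporize at 100 °C): 178.1 × 2261.0 = 402684 J
q3 (heat steam 100.0→151.7 °C): 178.1 × 2.01 × 51.7 = 18508 J
Total: 52711 + 402684 + 18508 = 473903 J = 474 kJ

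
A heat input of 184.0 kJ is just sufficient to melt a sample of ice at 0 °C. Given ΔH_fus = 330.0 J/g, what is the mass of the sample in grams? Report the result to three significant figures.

m = 558 g

m = q / ΔH_fus = 184000 J / 330.0 J/g = 558 g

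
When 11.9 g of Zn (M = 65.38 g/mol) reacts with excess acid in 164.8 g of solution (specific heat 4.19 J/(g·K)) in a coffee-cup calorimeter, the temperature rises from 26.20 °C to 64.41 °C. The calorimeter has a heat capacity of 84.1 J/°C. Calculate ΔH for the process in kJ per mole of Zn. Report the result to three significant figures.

|ΔT| = |64.41 − 26.20| = 38.21 °C
|q_surr| = (164.8 × 4.19 + 84.1) × 38.21 = 774.612 × 38.21 = 29600 J
n(Zn) = 11.9 / 65.38 = 0.1820 mol
Temperature rose, so q_rxn = −|q_surr| = -29.60 kJ
ΔH = q_rxn / n = -162.6 kJ/mol

ΔH = -163 kJ/mol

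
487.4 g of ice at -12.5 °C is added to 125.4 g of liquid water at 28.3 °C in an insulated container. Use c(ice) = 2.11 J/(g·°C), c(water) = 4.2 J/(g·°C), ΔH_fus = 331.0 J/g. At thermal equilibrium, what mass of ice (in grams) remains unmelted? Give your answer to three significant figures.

m_ice remaining = 481 g

Heat to warm all ice to 0 °C: 487.4×2.11×12.5 = 12855 J
Heat released by water cooling to 0 °C: 125.4×4.2×28.3 = 14905 J
14905 J < 12855 + 487.4×331.0 = 174184.4 J, so not all ice melts; final T = 0 °C.
Heat left for melting: 14905 − 12855 = 2050 J
Mass melted = 2050 / 331.0 = 6.193 g
Ice remaining = 487.4 − 6.193 = 481.207 g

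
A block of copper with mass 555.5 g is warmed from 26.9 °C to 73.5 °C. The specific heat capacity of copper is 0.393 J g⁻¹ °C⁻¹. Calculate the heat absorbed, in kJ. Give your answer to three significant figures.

q = 10.2 kJ

q = m c ΔT = 555.5 × 0.393 × (73.5 − 26.9)
q = 555.5 × 0.393 × 46.6 = 10170 J = 10.2 kJ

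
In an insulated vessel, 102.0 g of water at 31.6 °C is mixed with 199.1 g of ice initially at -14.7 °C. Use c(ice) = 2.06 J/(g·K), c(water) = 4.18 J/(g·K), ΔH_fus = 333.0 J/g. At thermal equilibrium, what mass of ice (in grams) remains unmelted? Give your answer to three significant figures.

Heat to warm all ice to 0 °C: 199.1×2.06×14.7 = 6029.1 J
Heat released by water cooling to 0 °C: 102.0×4.18×31.6 = 13473 J
13473 J < 6029.1 + 199.1×333.0 = 72329.4 J, so not all ice melts; final T = 0 °C.
Heat left for melting: 13473 − 6029.1 = 7443.9 J
Mass melted = 7443.9 / 333.0 = 22.35 g
Ice remaining = 199.1 − 22.35 = 176.75 g

m_ice remaining = 177 g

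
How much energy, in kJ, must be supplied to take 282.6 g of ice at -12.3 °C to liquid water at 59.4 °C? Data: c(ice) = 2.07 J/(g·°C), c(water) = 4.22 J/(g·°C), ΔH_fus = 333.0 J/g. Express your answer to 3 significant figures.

q = 172 kJ

q1 (heat ice -12.3→0.0 °C): 282.6 × 2.07 × 12.3 = 7195 J
q2 (melt at 0 °C): 282.6 × 333.0 = 94106 J
q3 (heat water 0.0→59.4 °C): 282.6 × 4.22 × 59.4 = 70839 J
Total: 7195 + 94106 + 70839 = 172140 J = 172 kJ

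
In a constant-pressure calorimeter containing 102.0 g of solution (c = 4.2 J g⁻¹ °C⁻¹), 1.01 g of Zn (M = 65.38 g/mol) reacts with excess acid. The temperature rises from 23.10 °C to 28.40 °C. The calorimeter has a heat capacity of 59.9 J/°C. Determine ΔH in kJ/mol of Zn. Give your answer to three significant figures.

ΔH = -168 kJ/mol

|ΔT| = |28.40 − 23.10| = 5.30 °C
|q_surr| = (102.0 × 4.2 + 59.9) × 5.30 = 488.3 × 5.30 = 2588 J
n(Zn) = 1.01 / 65.38 = 0.01545 mol
Temperature rose, so q_rxn = −|q_surr| = -2.588 kJ
ΔH = q_rxn / n = -167.5 kJ/mol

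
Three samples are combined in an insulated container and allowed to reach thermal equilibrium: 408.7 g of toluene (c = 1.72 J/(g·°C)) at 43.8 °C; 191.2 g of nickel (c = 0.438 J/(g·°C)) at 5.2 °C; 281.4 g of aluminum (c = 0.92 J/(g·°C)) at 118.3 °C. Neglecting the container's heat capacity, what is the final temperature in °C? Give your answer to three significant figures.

Σ mᵢcᵢ(T − Tᵢ) = 0  ⇒  T = Σ mᵢcᵢTᵢ / Σ mᵢcᵢ
Σ mᵢcᵢ = 408.7×1.72 + 191.2×0.438 + 281.4×0.92 = 1045.5976
Σ mᵢcᵢTᵢ = 702.964×43.8 + 83.7456×5.2 + 258.888×118.3 = 61852
T = 61852 / 1045.5976 = 59.15 °C

T_f = 59.2 °C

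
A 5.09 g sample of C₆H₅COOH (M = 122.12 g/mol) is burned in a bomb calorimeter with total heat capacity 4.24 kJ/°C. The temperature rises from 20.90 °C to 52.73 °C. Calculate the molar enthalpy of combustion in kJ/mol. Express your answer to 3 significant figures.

ΔH = -3240 kJ/mol

ΔT = 52.73 − 20.90 = 31.83 °C
q_cal = C_cal × ΔT = 4.24 × 31.83 = 134.9592 kJ
n = 5.09 / 122.12 = 0.04168 mol
q_rxn = −q_cal = -134.9592 kJ
ΔH = -134.9592 / 0.04168 = -3238 kJ/mol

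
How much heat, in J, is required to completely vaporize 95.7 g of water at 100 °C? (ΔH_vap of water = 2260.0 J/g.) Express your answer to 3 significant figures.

q = 216000 J

q = m × ΔH_vap = 95.7 × 2260.0 = 216300 J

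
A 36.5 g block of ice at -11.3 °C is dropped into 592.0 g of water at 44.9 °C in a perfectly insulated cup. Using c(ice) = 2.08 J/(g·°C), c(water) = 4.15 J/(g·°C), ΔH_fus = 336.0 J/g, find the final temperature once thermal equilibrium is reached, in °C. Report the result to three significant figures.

Heat to bring ice to 0 °C and melt it: q₁ = 36.5×2.08×11.3 + 36.5×336.0 = 13122 J
Heat the water can supply cooling to 0 °C: 592.0×4.15×44.9 = 110310 J > q₁, so all ice melts.
Energy balance: 592.0×4.15×(44.9 − T) = 13122 + 36.5×4.15×(T − 0)
2456.8(44.9 − T) = 13122 + 151.475 T
110310 − 13122 = 2608.275 T
T = 97188 / 2608.275 = 37.26 °C

T_f = 37.3 °C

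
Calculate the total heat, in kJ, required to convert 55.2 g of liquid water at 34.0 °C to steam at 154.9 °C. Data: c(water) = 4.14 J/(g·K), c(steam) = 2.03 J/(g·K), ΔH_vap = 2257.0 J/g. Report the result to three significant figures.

q1 (heat water 34.0→100.0 °C): 55.2 × 4.14 × 66.0 = 15083 J
q2 (vaporize at 100 °C): 55.2 × 2257.0 = 124586 J
q3 (heat steam 100.0→154.9 °C): 55.2 × 2.03 × 54.9 = 6152 J
Total: 15083 + 124586 + 6152 = 145821 J = 146 kJ

q = 146 kJ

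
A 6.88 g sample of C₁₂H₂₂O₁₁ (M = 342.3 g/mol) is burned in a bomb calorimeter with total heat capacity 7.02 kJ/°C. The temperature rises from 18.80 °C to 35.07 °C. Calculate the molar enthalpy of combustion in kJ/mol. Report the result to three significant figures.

ΔT = 35.07 − 18.80 = 16.27 °C
q_cal = C_cal × ΔT = 7.02 × 16.27 = 114.2154 kJ
n = 6.88 / 342.3 = 0.02010 mol
q_rxn = −q_cal = -114.2154 kJ
ΔH = -114.2154 / 0.02010 = -5682 kJ/mol

ΔH = -5680 kJ/mol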